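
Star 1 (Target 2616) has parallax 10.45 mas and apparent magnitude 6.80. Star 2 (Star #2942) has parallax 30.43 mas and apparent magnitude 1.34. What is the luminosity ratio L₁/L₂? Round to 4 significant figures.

L₁/L₂ = 0.05551

d₁ = 1/p₁ = 1/0.01045″ = 95.694 pc; d₂ = 1/p₂ = 1/0.03043″ = 32.862 pc.
M₁ = m₁ − 5 log₁₀ d₁ + 5 = 6.80 − 9.9044 + 5 = 1.8956.
M₂ = 1.34 − 7.5835 + 5 = -1.2435.
L₁/L₂ = 10^(0.4(M₂ − M₁)) = 10^(0.4 × (-3.1391)) = 10^(-1.25564) = 0.055509.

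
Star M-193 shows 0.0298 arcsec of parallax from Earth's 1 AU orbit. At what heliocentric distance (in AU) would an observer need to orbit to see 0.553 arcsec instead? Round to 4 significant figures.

18.56 AU

Parallax scales linearly with baseline: p ∝ B, so B = p_target / p_Earth × 1 AU.
B = 0.553 / 0.0298 = 18.557 AU.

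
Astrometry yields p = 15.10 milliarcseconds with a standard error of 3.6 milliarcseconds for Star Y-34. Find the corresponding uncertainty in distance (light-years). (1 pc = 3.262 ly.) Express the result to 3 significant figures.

d = 1/p, so σ_d = σ_p / p².
σ_d = 0.00360 / (0.01510)² = 0.00360 / 0.00022801 = 15.789 pc = 15.789 × 3.262 ly = 51.504 ly.

51.5 ly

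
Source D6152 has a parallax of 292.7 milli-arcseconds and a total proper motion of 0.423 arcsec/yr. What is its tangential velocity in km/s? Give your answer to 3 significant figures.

6.85 km/s

d = 1/p = 1/0.2927″ = 3.4165 pc.
v_t = 4.74 × μ × d = 4.74 × 0.423 × 3.4165 = 6.8502 km/s.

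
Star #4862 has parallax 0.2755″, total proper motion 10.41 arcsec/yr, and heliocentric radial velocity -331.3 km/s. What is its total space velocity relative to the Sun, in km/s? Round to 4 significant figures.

d = 1/p = 1/0.2755″ = 3.6298 pc.
v_t = 4.740 μ d = 4.740 × 10.41 × 3.6298 = 179.11 km/s.
v = √(v_r² + v_t²) = √((-331.3)² + 179.11²) = √141840 = 376.62 km/s.

376.6 km/s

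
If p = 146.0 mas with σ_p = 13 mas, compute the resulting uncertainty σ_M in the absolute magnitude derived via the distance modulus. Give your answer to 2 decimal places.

σ_M = 0.19 mag

M = m − 5 log₁₀ d + 5 = m + 5 log₁₀ p + 5, so ∂M/∂p = 5/(p ln 10).
σ_M = (5/ln 10) · (σ_p/p) = 2.1715 × 13/146.0 = 2.1715 × 0.089041 = 0.19335.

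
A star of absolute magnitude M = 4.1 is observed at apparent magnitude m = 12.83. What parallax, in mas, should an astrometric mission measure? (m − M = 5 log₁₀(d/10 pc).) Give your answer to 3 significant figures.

1.79 mas

m − M = 12.83 − 4.1 = 8.73.
d = 10^((m−M)/5 + 1) = 10^2.746 = 557.19 pc.
p = 1/d = 1/557.19 = 0.0017947 arcsec = 1.7947 mas.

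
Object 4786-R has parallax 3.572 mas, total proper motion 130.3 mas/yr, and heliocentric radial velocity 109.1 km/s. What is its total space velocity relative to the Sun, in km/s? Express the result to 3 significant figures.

d = 1/p = 1/0.003572″ = 279.96 pc.
μ = 130.3 mas/yr = 0.1303 ″/yr.
v_t = 4.740 μ d = 4.740 × 0.1303 × 279.96 = 172.91 km/s.
v = √(v_r² + v_t²) = √(109.1² + 172.91²) = √41800.7 = 204.45 km/s.

204 km/s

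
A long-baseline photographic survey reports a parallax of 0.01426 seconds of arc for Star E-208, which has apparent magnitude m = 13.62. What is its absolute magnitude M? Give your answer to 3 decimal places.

d = 1/p = 1/0.01426″ = 70.126 pc.
m − M = 5 log₁₀(70.126) − 5 = 9.2294 − 5 = 4.2294.
M = m − (m − M) = 13.62 − 4.2294 = 9.391.

M = 9.391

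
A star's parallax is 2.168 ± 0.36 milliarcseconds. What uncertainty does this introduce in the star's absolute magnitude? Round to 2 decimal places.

M = m − 5 log₁₀ d + 5 = m + 5 log₁₀ p + 5, so ∂M/∂p = 5/(p ln 10).
σ_M = (5/ln 10) · (σ_p/p) = 2.1715 × 0.36/2.168 = 2.1715 × 0.16605 = 0.36058.

σ_M = 0.36 mag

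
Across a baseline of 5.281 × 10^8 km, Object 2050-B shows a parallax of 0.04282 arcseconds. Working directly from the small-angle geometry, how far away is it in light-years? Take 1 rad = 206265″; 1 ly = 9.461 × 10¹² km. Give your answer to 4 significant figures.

θ = 0.04282″ = 0.04282/206265 = 2.0760 × 10^-7 rad.
d = B/θ = (5.281 × 10^8) / (2.0760 × 10^-7) = 2.5438 × 10^15 km = (2.5438 × 10^15) / (9.461 × 10^12) ly = 268.87 ly.

268.9 ly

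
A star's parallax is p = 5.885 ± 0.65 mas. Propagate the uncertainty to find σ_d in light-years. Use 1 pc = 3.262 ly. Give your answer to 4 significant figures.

d = 1/p, so σ_d = σ_p / p².
σ_d = 0.000650 / (0.005885)² = 0.000650 / 0.000034633 = 18.768 pc = 18.768 × 3.262 ly = 61.221 ly.

61.22 ly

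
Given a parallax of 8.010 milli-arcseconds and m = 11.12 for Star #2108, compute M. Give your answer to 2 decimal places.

M = 5.64

d = 1/p = 1/0.008010″ = 124.84 pc.
m − M = 5 log₁₀(124.84) − 5 = 10.4818 − 5 = 5.4818.
M = m − (m − M) = 11.12 − 5.4818 = 5.64.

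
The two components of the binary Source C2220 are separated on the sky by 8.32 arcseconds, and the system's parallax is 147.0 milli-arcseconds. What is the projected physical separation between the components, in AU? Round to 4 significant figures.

d = 1/p = 1/0.1470″ = 6.8027 pc.
At distance d (pc), an angle of θ arcsec spans θ·d AU: s = 8.32 × 6.8027 = 56.598 AU.

56.60 AU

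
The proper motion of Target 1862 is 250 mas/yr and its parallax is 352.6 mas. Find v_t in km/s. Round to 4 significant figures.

3.361 km/s

d = 1/p = 1/0.3526″ = 2.8361 pc.
μ = 250 mas/yr = 0.250 ″/yr.
v_t = 4.74 × μ × d = 4.74 × 0.250 × 2.8361 = 3.3608 km/s.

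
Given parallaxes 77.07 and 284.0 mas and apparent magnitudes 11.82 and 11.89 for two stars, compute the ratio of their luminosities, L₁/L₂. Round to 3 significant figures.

L₁/L₂ = 14.5

d₁ = 1/p₁ = 1/0.07707″ = 12.975 pc; d₂ = 1/p₂ = 1/0.2840″ = 3.5211 pc.
M₁ = m₁ − 5 log₁₀ d₁ + 5 = 11.82 − 5.5655 + 5 = 11.2545.
M₂ = 11.89 − 2.7334 + 5 = 14.1566.
L₁/L₂ = 10^(0.4(M₂ − M₁)) = 10^(0.4 × 2.9021) = 10^1.16084 = 14.482.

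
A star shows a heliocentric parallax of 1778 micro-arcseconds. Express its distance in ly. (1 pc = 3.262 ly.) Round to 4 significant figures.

p = 1778 micro-arcseconds = 0.001778 arcsec.
d = 1/p = 1/0.001778 = 562.43 pc.
In light-years: 562.43 × 3.262 = 1834.6 ly.

1835 ly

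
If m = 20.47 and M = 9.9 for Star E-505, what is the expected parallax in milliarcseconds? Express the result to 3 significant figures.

0.769 mas

m − M = 20.47 − 9.9 = 10.57.
d = 10^((m−M)/5 + 1) = 10^3.114 = 1300.2 pc.
p = 1/d = 1/1300.2 = 0.00076911 arcsec = 0.76911 mas.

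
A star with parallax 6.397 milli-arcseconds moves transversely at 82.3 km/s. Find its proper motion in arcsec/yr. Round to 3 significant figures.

d = 1/p = 1/0.006397″ = 156.32 pc.
μ = v_t / (4.74 d) = 82.3 / (4.74 × 156.32) = 82.3 / 740.96 = 0.11107 ″/yr.

0.111 arcsec/yr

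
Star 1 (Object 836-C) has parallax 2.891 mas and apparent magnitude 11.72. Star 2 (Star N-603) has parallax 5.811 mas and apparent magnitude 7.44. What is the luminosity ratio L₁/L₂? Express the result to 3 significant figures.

L₁/L₂ = 0.0784

d₁ = 1/p₁ = 1/0.002891″ = 345.9 pc; d₂ = 1/p₂ = 1/0.005811″ = 172.09 pc.
M₁ = m₁ − 5 log₁₀ d₁ + 5 = 11.72 − 12.6948 + 5 = 4.0252.
M₂ = 7.44 − 11.1788 + 5 = 1.2612.
L₁/L₂ = 10^(0.4(M₂ − M₁)) = 10^(0.4 × (-2.7640)) = 10^(-1.10560) = 0.078415.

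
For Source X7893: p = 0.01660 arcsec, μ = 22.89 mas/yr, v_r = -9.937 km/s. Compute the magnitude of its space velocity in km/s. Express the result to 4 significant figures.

d = 1/p = 1/0.01660″ = 60.241 pc.
μ = 22.89 mas/yr = 0.02289 ″/yr.
v_t = 4.740 μ d = 4.740 × 0.02289 × 60.241 = 6.5361 km/s.
v = √(v_r² + v_t²) = √((-9.937)² + 6.5361²) = √141.465 = 11.894 km/s.

11.89 km/s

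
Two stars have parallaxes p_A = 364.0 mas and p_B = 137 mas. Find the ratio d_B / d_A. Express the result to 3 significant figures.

2.66

Since d = 1/p, d_B/d_A = p_A/p_B.
= 364.0 / 137 = 2.6569.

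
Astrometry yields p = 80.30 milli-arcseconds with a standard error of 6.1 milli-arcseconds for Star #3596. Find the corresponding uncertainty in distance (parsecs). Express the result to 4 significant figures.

d = 1/p, so σ_d = σ_p / p².
σ_d = 0.00610 / (0.08030)² = 0.00610 / 0.0064481 = 0.94602 pc.

0.9460 pc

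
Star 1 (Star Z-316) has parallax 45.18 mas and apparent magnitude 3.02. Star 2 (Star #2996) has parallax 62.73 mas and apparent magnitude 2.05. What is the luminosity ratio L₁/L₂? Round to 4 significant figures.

L₁/L₂ = 0.7890

d₁ = 1/p₁ = 1/0.04518″ = 22.134 pc; d₂ = 1/p₂ = 1/0.06273″ = 15.941 pc.
M₁ = m₁ − 5 log₁₀ d₁ + 5 = 3.02 − 6.7253 + 5 = 1.2947.
M₂ = 2.05 − 6.0126 + 5 = 1.0374.
L₁/L₂ = 10^(0.4(M₂ − M₁)) = 10^(0.4 × (-0.2573)) = 10^(-0.10292) = 0.78901.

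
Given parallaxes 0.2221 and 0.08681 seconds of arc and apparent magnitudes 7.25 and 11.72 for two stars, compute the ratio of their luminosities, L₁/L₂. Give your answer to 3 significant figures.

d₁ = 1/p₁ = 1/0.2221″ = 4.5025 pc; d₂ = 1/p₂ = 1/0.08681″ = 11.519 pc.
M₁ = m₁ − 5 log₁₀ d₁ + 5 = 7.25 − 3.2673 + 5 = 8.9827.
M₂ = 11.72 − 5.3071 + 5 = 11.4129.
L₁/L₂ = 10^(0.4(M₂ − M₁)) = 10^(0.4 × 2.4302) = 10^0.97208 = 9.3773.

L₁/L₂ = 9.38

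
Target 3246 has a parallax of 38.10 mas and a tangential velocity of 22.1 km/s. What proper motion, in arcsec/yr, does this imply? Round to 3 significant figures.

d = 1/p = 1/0.03810″ = 26.247 pc.
μ = v_t / (4.74 d) = 22.1 / (4.74 × 26.247) = 22.1 / 124.41 = 0.17764 ″/yr.

0.178 arcsec/yr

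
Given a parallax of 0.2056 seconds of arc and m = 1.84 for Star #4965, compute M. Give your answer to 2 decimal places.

M = 3.41

d = 1/p = 1/0.2056″ = 4.8638 pc.
m − M = 5 log₁₀(4.8638) − 5 = 3.4349 − 5 = -1.5651.
M = m − (m − M) = 1.84 − (-1.5651) = 3.41.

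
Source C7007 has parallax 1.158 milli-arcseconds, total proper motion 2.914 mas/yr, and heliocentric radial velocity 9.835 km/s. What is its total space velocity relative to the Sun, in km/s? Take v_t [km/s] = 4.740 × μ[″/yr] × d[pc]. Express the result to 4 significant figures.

d = 1/p = 1/0.001158″ = 863.56 pc.
μ = 2.914 mas/yr = 0.002914 ″/yr.
v_t = 4.740 μ d = 4.740 × 0.002914 × 863.56 = 11.928 km/s.
v = √(v_r² + v_t²) = √(9.835² + 11.928²) = √239.004 = 15.46 km/s.

15.46 km/s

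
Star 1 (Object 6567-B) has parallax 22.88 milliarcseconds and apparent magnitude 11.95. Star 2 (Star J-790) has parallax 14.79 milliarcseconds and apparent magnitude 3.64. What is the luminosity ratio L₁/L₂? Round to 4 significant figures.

L₁/L₂ = 0.0001982

d₁ = 1/p₁ = 1/0.02288″ = 43.706 pc; d₂ = 1/p₂ = 1/0.01479″ = 67.613 pc.
M₁ = m₁ − 5 log₁₀ d₁ + 5 = 11.95 − 8.2027 + 5 = 8.7473.
M₂ = 3.64 − 9.1502 + 5 = -0.5102.
L₁/L₂ = 10^(0.4(M₂ − M₁)) = 10^(0.4 × (-9.2575)) = 10^(-3.70300) = 0.00019815.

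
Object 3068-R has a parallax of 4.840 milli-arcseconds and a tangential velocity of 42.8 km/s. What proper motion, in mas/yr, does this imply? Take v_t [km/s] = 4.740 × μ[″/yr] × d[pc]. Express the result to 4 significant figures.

d = 1/p = 1/0.004840″ = 206.61 pc.
μ = v_t / (4.74 d) = 42.8 / (4.74 × 206.61) = 42.8 / 979.33 = 0.043703 ″/yr = 43.703 mas/yr.

43.70 mas/yr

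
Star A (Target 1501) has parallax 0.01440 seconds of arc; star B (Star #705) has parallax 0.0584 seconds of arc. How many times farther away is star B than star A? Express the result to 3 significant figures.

0.247

Since d = 1/p, d_B/d_A = p_A/p_B.
= 0.01440 / 0.0584 = 0.24658.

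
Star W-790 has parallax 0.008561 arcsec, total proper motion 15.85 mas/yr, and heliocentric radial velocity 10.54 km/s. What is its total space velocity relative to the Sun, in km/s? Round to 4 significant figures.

d = 1/p = 1/0.008561″ = 116.81 pc.
μ = 15.85 mas/yr = 0.01585 ″/yr.
v_t = 4.740 μ d = 4.740 × 0.01585 × 116.81 = 8.7758 km/s.
v = √(v_r² + v_t²) = √(10.54² + 8.7758²) = √188.106 = 13.715 km/s.

13.72 km/s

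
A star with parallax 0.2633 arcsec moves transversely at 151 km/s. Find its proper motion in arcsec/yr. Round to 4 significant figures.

8.388 arcsec/yr

d = 1/p = 1/0.2633″ = 3.7979 pc.
μ = v_t / (4.74 d) = 151 / (4.74 × 3.7979) = 151 / 18.002 = 8.388 ″/yr.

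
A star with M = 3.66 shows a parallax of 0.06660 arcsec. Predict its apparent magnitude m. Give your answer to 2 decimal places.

m = 4.54

d = 1/p = 1/0.06660″ = 15.015 pc.
m − M = 5 log₁₀ d − 5 = 5 log₁₀(15.015) − 5 = 5.8826 − 5 = 0.8826.
m = M + (m − M) = 3.66 + 0.8826 = 4.54.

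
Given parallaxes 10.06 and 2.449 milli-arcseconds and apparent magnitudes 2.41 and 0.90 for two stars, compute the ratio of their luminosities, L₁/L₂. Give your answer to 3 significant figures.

L₁/L₂ = 0.0147

d₁ = 1/p₁ = 1/0.01006″ = 99.404 pc; d₂ = 1/p₂ = 1/0.002449″ = 408.33 pc.
M₁ = m₁ − 5 log₁₀ d₁ + 5 = 2.41 − 9.9870 + 5 = -2.5770.
M₂ = 0.90 − 13.0551 + 5 = -7.1551.
L₁/L₂ = 10^(0.4(M₂ − M₁)) = 10^(0.4 × (-4.5781)) = 10^(-1.83124) = 0.014749.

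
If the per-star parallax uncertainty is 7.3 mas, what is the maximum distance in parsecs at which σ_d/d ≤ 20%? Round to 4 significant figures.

27.40 pc

σ_d/d = σ_p/p, so the condition is σ_p/p ≤ 0.20, i.e. p ≥ σ_p/0.20.
p_min = 7.3/0.20 = 36.5 mas = 0.0365 arcsec.
d_max = 1/p_min = 1/0.0365 = 27.397 pc.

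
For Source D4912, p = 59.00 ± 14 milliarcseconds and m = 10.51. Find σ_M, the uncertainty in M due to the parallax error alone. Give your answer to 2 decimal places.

σ_M = 0.52 mag

M = m − 5 log₁₀ d + 5 = m + 5 log₁₀ p + 5, so ∂M/∂p = 5/(p ln 10).
σ_M = (5/ln 10) · (σ_p/p) = 2.1715 × 14/59.00 = 2.1715 × 0.23729 = 0.51528.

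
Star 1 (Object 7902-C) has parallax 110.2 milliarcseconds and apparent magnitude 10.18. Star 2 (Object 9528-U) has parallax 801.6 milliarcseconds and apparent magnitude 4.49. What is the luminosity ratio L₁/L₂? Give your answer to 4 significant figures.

d₁ = 1/p₁ = 1/0.1102″ = 9.0744 pc; d₂ = 1/p₂ = 1/0.8016″ = 1.2475 pc.
M₁ = m₁ − 5 log₁₀ d₁ + 5 = 10.18 − 4.7891 + 5 = 10.3909.
M₂ = 4.49 − 0.4802 + 5 = 9.0098.
L₁/L₂ = 10^(0.4(M₂ − M₁)) = 10^(0.4 × (-1.3811)) = 10^(-0.55244) = 0.28026.

L₁/L₂ = 0.2803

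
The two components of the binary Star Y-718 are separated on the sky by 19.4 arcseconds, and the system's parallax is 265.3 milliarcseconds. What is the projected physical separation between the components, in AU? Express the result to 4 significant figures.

d = 1/p = 1/0.2653″ = 3.7693 pc.
At distance d (pc), an angle of θ arcsec spans θ·d AU: s = 19.4 × 3.7693 = 73.124 AU.

73.12 AU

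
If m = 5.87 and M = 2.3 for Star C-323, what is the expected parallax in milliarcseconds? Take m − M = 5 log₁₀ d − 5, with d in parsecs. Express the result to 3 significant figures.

m − M = 5.87 − 2.3 = 3.57.
d = 10^((m−M)/5 + 1) = 10^1.714 = 51.761 pc.
p = 1/d = 1/51.761 = 0.01932 arcsec = 19.32 mas.

19.3 mas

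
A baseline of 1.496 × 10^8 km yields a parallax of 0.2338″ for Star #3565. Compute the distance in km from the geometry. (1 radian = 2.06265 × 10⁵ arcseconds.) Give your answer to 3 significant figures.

1.32 × 10^14 km

θ = 0.2338″ = 0.2338/206265 = 1.1335 × 10^-6 rad.
d = B/θ = (1.496 × 10^8) / (1.1335 × 10^-6) = 1.3198 × 10^14 km.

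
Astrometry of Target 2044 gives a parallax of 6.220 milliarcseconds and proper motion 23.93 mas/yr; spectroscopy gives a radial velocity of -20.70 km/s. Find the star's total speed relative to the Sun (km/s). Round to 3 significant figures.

d = 1/p = 1/0.006220″ = 160.77 pc.
μ = 23.93 mas/yr = 0.02393 ″/yr.
v_t = 4.740 μ d = 4.740 × 0.02393 × 160.77 = 18.236 km/s.
v = √(v_r² + v_t²) = √((-20.70)² + 18.236²) = √761.042 = 27.587 km/s.

27.6 km/s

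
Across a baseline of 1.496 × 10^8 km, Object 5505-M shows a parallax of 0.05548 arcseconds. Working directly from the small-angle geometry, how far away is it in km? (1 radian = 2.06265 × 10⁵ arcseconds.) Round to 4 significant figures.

θ = 0.05548″ = 0.05548/206265 = 2.6897 × 10^-7 rad.
d = B/θ = (1.496 × 10^8) / (2.6897 × 10^-7) = 5.5620 × 10^14 km.

5.562 × 10^14 km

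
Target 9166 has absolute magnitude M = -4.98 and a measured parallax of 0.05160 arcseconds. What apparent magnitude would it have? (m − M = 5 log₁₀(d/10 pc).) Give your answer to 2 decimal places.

m = -3.54

d = 1/p = 1/0.05160″ = 19.38 pc.
m − M = 5 log₁₀ d − 5 = 5 log₁₀(19.38) − 5 = 6.4368 − 5 = 1.4368.
m = M + (m − M) = -4.98 + 1.4368 = -3.54.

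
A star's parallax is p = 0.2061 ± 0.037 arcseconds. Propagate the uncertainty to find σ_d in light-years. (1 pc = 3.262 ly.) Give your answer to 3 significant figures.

2.84 ly

d = 1/p, so σ_d = σ_p / p².
σ_d = 0.0370 / (0.2061)² = 0.0370 / 0.042477 = 0.87106 pc = 0.87106 × 3.262 ly = 2.8414 ly.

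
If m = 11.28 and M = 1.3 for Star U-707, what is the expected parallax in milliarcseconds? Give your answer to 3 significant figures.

1.01 mas

m − M = 11.28 − 1.3 = 9.98.
d = 10^((m−M)/5 + 1) = 10^2.996 = 990.83 pc.
p = 1/d = 1/990.83 = 0.0010093 arcsec = 1.0093 mas.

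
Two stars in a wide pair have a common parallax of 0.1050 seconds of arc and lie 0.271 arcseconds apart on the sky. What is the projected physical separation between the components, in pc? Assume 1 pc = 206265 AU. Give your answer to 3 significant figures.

1.25 × 10^-5 pc

d = 1/p = 1/0.1050″ = 9.5238 pc.
At distance d (pc), an angle of θ arcsec spans θ·d AU: s = 0.271 × 9.5238 = 2.5809 AU.
= 2.5809 / 206265 = 1.2513 × 10^-5 pc.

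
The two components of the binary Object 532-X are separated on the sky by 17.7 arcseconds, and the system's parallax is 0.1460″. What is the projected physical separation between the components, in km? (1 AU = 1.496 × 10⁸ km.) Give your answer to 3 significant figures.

d = 1/p = 1/0.1460″ = 6.8493 pc.
At distance d (pc), an angle of θ arcsec spans θ·d AU: s = 17.7 × 6.8493 = 121.23 AU.
= 121.23 × 1.496 × 10⁸ km = 1.8136 × 10^10 km.

1.81 × 10^10 km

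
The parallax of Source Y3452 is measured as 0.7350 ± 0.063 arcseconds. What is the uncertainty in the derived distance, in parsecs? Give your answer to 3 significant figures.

d = 1/p, so σ_d = σ_p / p².
σ_d = 0.0630 / (0.7350)² = 0.0630 / 0.54023 = 0.11662 pc.

0.117 pc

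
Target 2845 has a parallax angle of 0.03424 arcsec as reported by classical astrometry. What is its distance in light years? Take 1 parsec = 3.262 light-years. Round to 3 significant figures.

d = 1/p = 1/0.03424 = 29.206 pc.
In light-years: 29.206 × 3.262 = 95.27 ly.

95.3 light years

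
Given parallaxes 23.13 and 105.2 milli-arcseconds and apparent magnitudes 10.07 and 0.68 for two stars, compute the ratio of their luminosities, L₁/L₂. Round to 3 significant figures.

d₁ = 1/p₁ = 1/0.02313″ = 43.234 pc; d₂ = 1/p₂ = 1/0.1052″ = 9.5057 pc.
M₁ = m₁ − 5 log₁₀ d₁ + 5 = 10.07 − 8.1791 + 5 = 6.8909.
M₂ = 0.68 − 4.8899 + 5 = 0.7901.
L₁/L₂ = 10^(0.4(M₂ − M₁)) = 10^(0.4 × (-6.1008)) = 10^(-2.44032) = 0.0036281.

L₁/L₂ = 0.00363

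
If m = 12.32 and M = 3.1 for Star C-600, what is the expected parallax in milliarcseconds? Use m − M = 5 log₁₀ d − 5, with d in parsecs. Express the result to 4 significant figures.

1.432 mas

m − M = 12.32 − 3.1 = 9.22.
d = 10^((m−M)/5 + 1) = 10^2.844 = 698.23 pc.
p = 1/d = 1/698.23 = 0.0014322 arcsec = 1.4322 mas.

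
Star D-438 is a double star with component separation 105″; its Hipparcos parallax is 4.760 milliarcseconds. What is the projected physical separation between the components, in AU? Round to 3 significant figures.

d = 1/p = 1/0.004760″ = 210.08 pc.
At distance d (pc), an angle of θ arcsec spans θ·d AU: s = 105 × 210.08 = 22058 AU.

22100 AU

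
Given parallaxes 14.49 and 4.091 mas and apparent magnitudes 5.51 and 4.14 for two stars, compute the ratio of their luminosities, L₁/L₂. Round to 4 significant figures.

L₁/L₂ = 0.02257

d₁ = 1/p₁ = 1/0.01449″ = 69.013 pc; d₂ = 1/p₂ = 1/0.004091″ = 244.44 pc.
M₁ = m₁ − 5 log₁₀ d₁ + 5 = 5.51 − 9.1947 + 5 = 1.3153.
M₂ = 4.14 − 11.9409 + 5 = -2.8009.
L₁/L₂ = 10^(0.4(M₂ − M₁)) = 10^(0.4 × (-4.1162)) = 10^(-1.64648) = 0.022569.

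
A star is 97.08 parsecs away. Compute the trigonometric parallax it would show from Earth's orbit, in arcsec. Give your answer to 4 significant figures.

0.01030 arcsec

p = 1/d = 1/97.08 = 0.010301 arcsec.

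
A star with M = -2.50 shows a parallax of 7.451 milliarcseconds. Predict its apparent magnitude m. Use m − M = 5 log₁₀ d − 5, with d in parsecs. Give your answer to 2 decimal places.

d = 1/p = 1/0.007451″ = 134.21 pc.
m − M = 5 log₁₀ d − 5 = 5 log₁₀(134.21) − 5 = 10.6389 − 5 = 5.6389.
m = M + (m − M) = -2.50 + 5.6389 = 3.14.

m = 3.14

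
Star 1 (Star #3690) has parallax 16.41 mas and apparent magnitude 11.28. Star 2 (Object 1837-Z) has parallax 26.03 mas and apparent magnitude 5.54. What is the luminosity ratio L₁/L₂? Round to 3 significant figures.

d₁ = 1/p₁ = 1/0.01641″ = 60.938 pc; d₂ = 1/p₂ = 1/0.02603″ = 38.417 pc.
M₁ = m₁ − 5 log₁₀ d₁ + 5 = 11.28 − 8.9244 + 5 = 7.3556.
M₂ = 5.54 − 7.9226 + 5 = 2.6174.
L₁/L₂ = 10^(0.4(M₂ − M₁)) = 10^(0.4 × (-4.7382)) = 10^(-1.89528) = 0.012727.

L₁/L₂ = 0.0127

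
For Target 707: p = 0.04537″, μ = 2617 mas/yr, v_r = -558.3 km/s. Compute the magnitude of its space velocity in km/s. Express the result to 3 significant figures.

d = 1/p = 1/0.04537″ = 22.041 pc.
μ = 2617 mas/yr = 2.617 ″/yr.
v_t = 4.740 μ d = 4.740 × 2.617 × 22.041 = 273.41 km/s.
v = √(v_r² + v_t²) = √((-558.3)² + 273.41²) = √386452 = 621.65 km/s.

622 km/s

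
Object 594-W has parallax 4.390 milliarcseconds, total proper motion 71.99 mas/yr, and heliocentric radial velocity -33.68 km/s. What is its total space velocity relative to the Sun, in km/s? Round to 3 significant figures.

84.7 km/s

d = 1/p = 1/0.004390″ = 227.79 pc.
μ = 71.99 mas/yr = 0.07199 ″/yr.
v_t = 4.740 μ d = 4.740 × 0.07199 × 227.79 = 77.729 km/s.
v = √(v_r² + v_t²) = √((-33.68)² + 77.729²) = √7176.14 = 84.712 km/s.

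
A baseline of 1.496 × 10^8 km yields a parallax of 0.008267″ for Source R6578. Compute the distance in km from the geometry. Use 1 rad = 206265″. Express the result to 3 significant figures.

θ = 0.008267″ = 0.008267/206265 = 4.0080 × 10^-8 rad.
d = B/θ = (1.496 × 10^8) / (4.0080 × 10^-8) = 3.7325 × 10^15 km.

3.73 × 10^15 km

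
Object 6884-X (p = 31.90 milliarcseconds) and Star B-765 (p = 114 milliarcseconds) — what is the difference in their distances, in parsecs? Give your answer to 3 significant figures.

22.6 pc

d_A = 1/0.03190″ = 31.348 pc; d_B = 1/0.1140″ = 8.7719 pc.
|d_B − d_A| = |8.7719 − 31.348| = 22.576 pc.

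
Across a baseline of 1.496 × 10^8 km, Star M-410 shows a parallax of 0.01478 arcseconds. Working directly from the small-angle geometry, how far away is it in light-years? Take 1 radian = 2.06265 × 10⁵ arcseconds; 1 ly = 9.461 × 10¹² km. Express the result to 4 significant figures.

θ = 0.01478″ = 0.01478/206265 = 7.1655 × 10^-8 rad.
d = B/θ = (1.496 × 10^8) / (7.1655 × 10^-8) = 2.0878 × 10^15 km = (2.0878 × 10^15) / (9.461 × 10^12) ly = 220.67 ly.

220.7 ly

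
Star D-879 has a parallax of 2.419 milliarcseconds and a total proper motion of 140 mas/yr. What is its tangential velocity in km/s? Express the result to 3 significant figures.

274 km/s

d = 1/p = 1/0.002419″ = 413.39 pc.
μ = 140 mas/yr = 0.140 ″/yr.
v_t = 4.74 × μ × d = 4.74 × 0.140 × 413.39 = 274.33 km/s.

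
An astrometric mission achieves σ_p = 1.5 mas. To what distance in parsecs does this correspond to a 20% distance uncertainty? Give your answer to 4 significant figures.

σ_d/d = σ_p/p, so the condition is σ_p/p ≤ 0.20, i.e. p ≥ σ_p/0.20.
p_min = 1.5/0.20 = 7.5 mas = 0.0075 arcsec.
d_max = 1/p_min = 1/0.0075 = 133.33 pc.

133.3 pc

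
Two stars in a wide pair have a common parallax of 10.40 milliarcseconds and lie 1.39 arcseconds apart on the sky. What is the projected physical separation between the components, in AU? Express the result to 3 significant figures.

134 AU

d = 1/p = 1/0.01040″ = 96.154 pc.
At distance d (pc), an angle of θ arcsec spans θ·d AU: s = 1.39 × 96.154 = 133.65 AU.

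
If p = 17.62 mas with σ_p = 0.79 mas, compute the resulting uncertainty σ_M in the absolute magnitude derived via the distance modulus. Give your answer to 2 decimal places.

M = m − 5 log₁₀ d + 5 = m + 5 log₁₀ p + 5, so ∂M/∂p = 5/(p ln 10).
σ_M = (5/ln 10) · (σ_p/p) = 2.1715 × 0.79/17.62 = 2.1715 × 0.044835 = 0.097359.

σ_M = 0.10 mag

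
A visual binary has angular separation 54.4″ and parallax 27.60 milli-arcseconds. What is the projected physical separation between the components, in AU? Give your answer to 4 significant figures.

1971 AU

d = 1/p = 1/0.02760″ = 36.232 pc.
At distance d (pc), an angle of θ arcsec spans θ·d AU: s = 54.4 × 36.232 = 1971 AU.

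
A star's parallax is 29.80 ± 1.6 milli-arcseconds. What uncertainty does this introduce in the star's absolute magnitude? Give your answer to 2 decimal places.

σ_M = 0.12 mag

M = m − 5 log₁₀ d + 5 = m + 5 log₁₀ p + 5, so ∂M/∂p = 5/(p ln 10).
σ_M = (5/ln 10) · (σ_p/p) = 2.1715 × 1.6/29.80 = 2.1715 × 0.053691 = 0.11659.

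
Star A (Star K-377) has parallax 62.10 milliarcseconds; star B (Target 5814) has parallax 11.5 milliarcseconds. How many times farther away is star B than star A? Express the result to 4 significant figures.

5.400

Since d = 1/p, d_B/d_A = p_A/p_B.
= 62.10 / 11.5 = 5.4.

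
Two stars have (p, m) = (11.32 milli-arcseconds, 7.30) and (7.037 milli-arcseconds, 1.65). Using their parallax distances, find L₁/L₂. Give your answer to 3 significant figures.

d₁ = 1/p₁ = 1/0.01132″ = 88.339 pc; d₂ = 1/p₂ = 1/0.007037″ = 142.11 pc.
M₁ = m₁ − 5 log₁₀ d₁ + 5 = 7.30 − 9.7308 + 5 = 2.5692.
M₂ = 1.65 − 10.7631 + 5 = -4.1131.
L₁/L₂ = 10^(0.4(M₂ − M₁)) = 10^(0.4 × (-6.6823)) = 10^(-2.67292) = 0.0021236.

L₁/L₂ = 0.00212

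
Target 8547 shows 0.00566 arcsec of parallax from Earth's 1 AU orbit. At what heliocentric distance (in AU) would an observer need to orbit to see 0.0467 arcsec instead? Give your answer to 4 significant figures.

8.251 AU

Parallax scales linearly with baseline: p ∝ B, so B = p_target / p_Earth × 1 AU.
B = 0.0467 / 0.00566 = 8.2509 AU.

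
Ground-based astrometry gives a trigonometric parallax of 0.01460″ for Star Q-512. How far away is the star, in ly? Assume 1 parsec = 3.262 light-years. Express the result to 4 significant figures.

d = 1/p = 1/0.01460 = 68.493 pc.
In light-years: 68.493 × 3.262 = 223.42 ly.

223.4 ly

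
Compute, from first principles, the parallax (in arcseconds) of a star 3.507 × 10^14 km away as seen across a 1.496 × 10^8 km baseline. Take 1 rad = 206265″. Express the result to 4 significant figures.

θ ≈ B/d = (1.496 × 10^8) / (3.507 × 10^14) = 4.2658 × 10^-7 rad.
In arcseconds: 4.2658 × 10^-7 × 206265 = 0.087989″.

0.08799 arcsec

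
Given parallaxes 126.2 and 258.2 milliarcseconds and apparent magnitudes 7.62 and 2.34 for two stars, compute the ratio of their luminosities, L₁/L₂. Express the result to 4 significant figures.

L₁/L₂ = 0.03234

d₁ = 1/p₁ = 1/0.1262″ = 7.9239 pc; d₂ = 1/p₂ = 1/0.2582″ = 3.873 pc.
M₁ = m₁ − 5 log₁₀ d₁ + 5 = 7.62 − 4.4947 + 5 = 8.1253.
M₂ = 2.34 − 2.9402 + 5 = 4.3998.
L₁/L₂ = 10^(0.4(M₂ − M₁)) = 10^(0.4 × (-3.7255)) = 10^(-1.49020) = 0.032344.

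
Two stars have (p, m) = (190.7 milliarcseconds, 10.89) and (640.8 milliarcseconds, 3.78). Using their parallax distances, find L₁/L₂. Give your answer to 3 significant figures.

d₁ = 1/p₁ = 1/0.1907″ = 5.2438 pc; d₂ = 1/p₂ = 1/0.6408″ = 1.5605 pc.
M₁ = m₁ − 5 log₁₀ d₁ + 5 = 10.89 − 3.5982 + 5 = 12.2918.
M₂ = 3.78 − 0.9663 + 5 = 7.8137.
L₁/L₂ = 10^(0.4(M₂ − M₁)) = 10^(0.4 × (-4.4781)) = 10^(-1.79124) = 0.016172.

L₁/L₂ = 0.0162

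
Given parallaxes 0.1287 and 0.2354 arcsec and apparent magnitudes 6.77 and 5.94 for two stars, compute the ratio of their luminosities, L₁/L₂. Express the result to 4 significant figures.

L₁/L₂ = 1.558

d₁ = 1/p₁ = 1/0.1287″ = 7.77 pc; d₂ = 1/p₂ = 1/0.2354″ = 4.2481 pc.
M₁ = m₁ − 5 log₁₀ d₁ + 5 = 6.77 − 4.4521 + 5 = 7.3179.
M₂ = 5.94 − 3.1410 + 5 = 7.7990.
L₁/L₂ = 10^(0.4(M₂ − M₁)) = 10^(0.4 × 0.4811) = 10^0.19244 = 1.5575.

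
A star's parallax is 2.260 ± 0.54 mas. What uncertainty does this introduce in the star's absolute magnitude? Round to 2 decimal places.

M = m − 5 log₁₀ d + 5 = m + 5 log₁₀ p + 5, so ∂M/∂p = 5/(p ln 10).
σ_M = (5/ln 10) · (σ_p/p) = 2.1715 × 0.54/2.260 = 2.1715 × 0.23894 = 0.51886.

σ_M = 0.52 mag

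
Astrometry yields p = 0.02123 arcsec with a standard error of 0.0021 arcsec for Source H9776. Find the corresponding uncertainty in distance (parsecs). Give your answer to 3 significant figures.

d = 1/p, so σ_d = σ_p / p².
σ_d = 0.00210 / (0.02123)² = 0.00210 / 0.00045071 = 4.6593 pc.

4.66 pc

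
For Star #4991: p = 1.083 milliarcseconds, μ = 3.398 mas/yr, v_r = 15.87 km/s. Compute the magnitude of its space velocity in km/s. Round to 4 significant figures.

21.75 km/s

d = 1/p = 1/0.001083″ = 923.36 pc.
μ = 3.398 mas/yr = 0.003398 ″/yr.
v_t = 4.740 μ d = 4.740 × 0.003398 × 923.36 = 14.872 km/s.
v = √(v_r² + v_t²) = √(15.87² + 14.872²) = √473.033 = 21.749 km/s.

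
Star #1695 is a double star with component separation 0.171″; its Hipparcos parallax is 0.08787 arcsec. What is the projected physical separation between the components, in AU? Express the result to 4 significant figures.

1.946 AU

d = 1/p = 1/0.08787″ = 11.38 pc.
At distance d (pc), an angle of θ arcsec spans θ·d AU: s = 0.171 × 11.38 = 1.946 AU.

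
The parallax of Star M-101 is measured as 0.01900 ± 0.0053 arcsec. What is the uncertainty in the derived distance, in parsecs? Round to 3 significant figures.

d = 1/p, so σ_d = σ_p / p².
σ_d = 0.00530 / (0.01900)² = 0.00530 / 0.000361 = 14.681 pc.

14.7 pc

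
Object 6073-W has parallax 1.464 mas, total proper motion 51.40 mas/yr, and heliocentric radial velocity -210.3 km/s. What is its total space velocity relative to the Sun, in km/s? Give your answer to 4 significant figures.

d = 1/p = 1/0.001464″ = 683.06 pc.
μ = 51.40 mas/yr = 0.05140 ″/yr.
v_t = 4.740 μ d = 4.740 × 0.05140 × 683.06 = 166.42 km/s.
v = √(v_r² + v_t²) = √((-210.3)² + 166.42²) = √71921.7 = 268.18 km/s.

268.2 km/s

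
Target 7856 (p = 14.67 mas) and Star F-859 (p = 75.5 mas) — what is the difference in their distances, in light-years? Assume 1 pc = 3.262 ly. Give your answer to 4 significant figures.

d_A = 1/0.01467″ = 68.166 pc; d_B = 1/0.07550″ = 13.245 pc.
|d_B − d_A| = |13.245 − 68.166| = 54.921 pc = 54.921 × 3.262 ly = 179.15 ly.

179.2 ly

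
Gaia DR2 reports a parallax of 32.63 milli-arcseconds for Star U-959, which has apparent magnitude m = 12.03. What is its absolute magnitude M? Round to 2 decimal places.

d = 1/p = 1/0.03263″ = 30.647 pc.
m − M = 5 log₁₀(30.647) − 5 = 7.4319 − 5 = 2.4319.
M = m − (m − M) = 12.03 − 2.4319 = 9.60.

M = 9.60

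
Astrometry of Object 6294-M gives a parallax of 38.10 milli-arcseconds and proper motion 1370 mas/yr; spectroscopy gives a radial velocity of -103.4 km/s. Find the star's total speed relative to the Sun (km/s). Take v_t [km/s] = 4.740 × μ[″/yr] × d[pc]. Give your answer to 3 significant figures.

199 km/s

d = 1/p = 1/0.03810″ = 26.247 pc.
μ = 1370 mas/yr = 1.370 ″/yr.
v_t = 4.740 μ d = 4.740 × 1.370 × 26.247 = 170.44 km/s.
v = √(v_r² + v_t²) = √((-103.4)² + 170.44²) = √39741.4 = 199.35 km/s.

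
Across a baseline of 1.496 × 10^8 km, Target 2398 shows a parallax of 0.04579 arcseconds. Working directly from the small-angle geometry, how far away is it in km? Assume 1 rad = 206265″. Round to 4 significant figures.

6.739 × 10^14 km

θ = 0.04579″ = 0.04579/206265 = 2.2200 × 10^-7 rad.
d = B/θ = (1.496 × 10^8) / (2.2200 × 10^-7) = 6.7387 × 10^14 km.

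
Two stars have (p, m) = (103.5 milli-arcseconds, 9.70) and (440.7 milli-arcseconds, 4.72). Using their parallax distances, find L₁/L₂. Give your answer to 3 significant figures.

L₁/L₂ = 0.185

d₁ = 1/p₁ = 1/0.1035″ = 9.6618 pc; d₂ = 1/p₂ = 1/0.4407″ = 2.2691 pc.
M₁ = m₁ − 5 log₁₀ d₁ + 5 = 9.70 − 4.9253 + 5 = 9.7747.
M₂ = 4.72 − 1.7793 + 5 = 7.9407.
L₁/L₂ = 10^(0.4(M₂ − M₁)) = 10^(0.4 × (-1.8340)) = 10^(-0.73360) = 0.18467.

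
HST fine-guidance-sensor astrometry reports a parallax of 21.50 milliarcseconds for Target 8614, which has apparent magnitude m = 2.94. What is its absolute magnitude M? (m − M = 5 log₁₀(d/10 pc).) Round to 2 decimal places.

M = -0.40

d = 1/p = 1/0.02150″ = 46.512 pc.
m − M = 5 log₁₀(46.512) − 5 = 8.3378 − 5 = 3.3378.
M = m − (m − M) = 2.94 − 3.3378 = -0.40.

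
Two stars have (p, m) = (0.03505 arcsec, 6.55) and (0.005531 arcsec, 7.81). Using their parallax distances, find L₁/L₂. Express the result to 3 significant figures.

L₁/L₂ = 0.0795

d₁ = 1/p₁ = 1/0.03505″ = 28.531 pc; d₂ = 1/p₂ = 1/0.005531″ = 180.8 pc.
M₁ = m₁ − 5 log₁₀ d₁ + 5 = 6.55 − 7.2766 + 5 = 4.2734.
M₂ = 7.81 − 11.2860 + 5 = 1.5240.
L₁/L₂ = 10^(0.4(M₂ − M₁)) = 10^(0.4 × (-2.7494)) = 10^(-1.09976) = 0.079477.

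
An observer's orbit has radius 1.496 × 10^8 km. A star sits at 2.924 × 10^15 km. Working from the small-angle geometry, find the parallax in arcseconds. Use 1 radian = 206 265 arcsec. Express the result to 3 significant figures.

θ ≈ B/d = (1.496 × 10^8) / (2.924 × 10^15) = 5.1163 × 10^-8 rad.
In arcseconds: 5.1163 × 10^-8 × 206265 = 0.010553″.

0.0106 arcsec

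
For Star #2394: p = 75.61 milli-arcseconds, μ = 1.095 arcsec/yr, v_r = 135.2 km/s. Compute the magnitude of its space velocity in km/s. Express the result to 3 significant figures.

152 km/s

d = 1/p = 1/0.07561″ = 13.226 pc.
v_t = 4.740 μ d = 4.740 × 1.095 × 13.226 = 68.647 km/s.
v = √(v_r² + v_t²) = √(135.2² + 68.647²) = √22991.5 = 151.63 km/s.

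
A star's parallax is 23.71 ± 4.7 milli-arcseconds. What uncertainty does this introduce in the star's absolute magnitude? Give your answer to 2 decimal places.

M = m − 5 log₁₀ d + 5 = m + 5 log₁₀ p + 5, so ∂M/∂p = 5/(p ln 10).
σ_M = (5/ln 10) · (σ_p/p) = 2.1715 × 4.7/23.71 = 2.1715 × 0.19823 = 0.43046.

σ_M = 0.43 mag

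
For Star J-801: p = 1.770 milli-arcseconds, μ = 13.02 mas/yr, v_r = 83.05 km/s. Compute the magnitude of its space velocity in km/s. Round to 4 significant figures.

d = 1/p = 1/0.001770″ = 564.97 pc.
μ = 13.02 mas/yr = 0.01302 ″/yr.
v_t = 4.740 μ d = 4.740 × 0.01302 × 564.97 = 34.867 km/s.
v = √(v_r² + v_t²) = √(83.05² + 34.867²) = √8113.01 = 90.072 km/s.

90.07 km/s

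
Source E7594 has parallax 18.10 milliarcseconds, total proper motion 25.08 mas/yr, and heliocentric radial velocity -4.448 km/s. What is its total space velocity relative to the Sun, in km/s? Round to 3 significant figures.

7.93 km/s

d = 1/p = 1/0.01810″ = 55.249 pc.
μ = 25.08 mas/yr = 0.02508 ″/yr.
v_t = 4.740 μ d = 4.740 × 0.02508 × 55.249 = 6.568 km/s.
v = √(v_r² + v_t²) = √((-4.448)² + 6.568²) = √62.9233 = 7.9324 km/s.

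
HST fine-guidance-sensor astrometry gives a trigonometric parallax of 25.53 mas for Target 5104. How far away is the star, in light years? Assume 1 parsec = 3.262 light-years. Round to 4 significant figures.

p = 25.53 mas = 0.02553 arcsec.
d = 1/p = 1/0.02553 = 39.17 pc.
In light-years: 39.17 × 3.262 = 127.77 ly.

127.8 light years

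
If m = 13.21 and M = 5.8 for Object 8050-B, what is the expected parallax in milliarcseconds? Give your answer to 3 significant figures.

m − M = 13.21 − 5.8 = 7.41.
d = 10^((m−M)/5 + 1) = 10^2.482 = 303.39 pc.
p = 1/d = 1/303.39 = 0.0032961 arcsec = 3.2961 mas.

3.30 mas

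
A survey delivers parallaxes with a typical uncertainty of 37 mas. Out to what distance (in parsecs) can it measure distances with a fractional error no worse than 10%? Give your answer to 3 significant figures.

2.70 pc

σ_d/d = σ_p/p, so the condition is σ_p/p ≤ 0.10, i.e. p ≥ σ_p/0.10.
p_min = 37/0.10 = 370 mas = 0.37 arcsec.
d_max = 1/p_min = 1/0.37 = 2.7027 pc.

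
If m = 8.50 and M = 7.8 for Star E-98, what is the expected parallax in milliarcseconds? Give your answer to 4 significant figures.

m − M = 8.50 − 7.8 = 0.70.
d = 10^((m−M)/5 + 1) = 10^1.140 = 13.804 pc.
p = 1/d = 1/13.804 = 0.072443 arcsec = 72.443 mas.

72.44 mas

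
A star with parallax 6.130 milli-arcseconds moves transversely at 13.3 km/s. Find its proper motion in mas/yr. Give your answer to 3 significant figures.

d = 1/p = 1/0.006130″ = 163.13 pc.
μ = v_t / (4.74 d) = 13.3 / (4.74 × 163.13) = 13.3 / 773.24 = 0.0172 ″/yr = 17.2 mas/yr.

17.2 mas/yr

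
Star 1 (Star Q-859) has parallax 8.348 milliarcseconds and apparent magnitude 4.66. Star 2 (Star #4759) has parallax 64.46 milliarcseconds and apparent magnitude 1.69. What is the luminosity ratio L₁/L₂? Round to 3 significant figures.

d₁ = 1/p₁ = 1/0.008348″ = 119.79 pc; d₂ = 1/p₂ = 1/0.06446″ = 15.513 pc.
M₁ = m₁ − 5 log₁₀ d₁ + 5 = 4.66 − 10.3921 + 5 = -0.7321.
M₂ = 1.69 − 5.9535 + 5 = 0.7365.
L₁/L₂ = 10^(0.4(M₂ − M₁)) = 10^(0.4 × 1.4686) = 10^0.58744 = 3.8676.

L₁/L₂ = 3.87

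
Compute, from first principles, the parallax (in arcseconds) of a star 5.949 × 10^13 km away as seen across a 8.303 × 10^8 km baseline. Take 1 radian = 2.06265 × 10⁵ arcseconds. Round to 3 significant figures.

θ ≈ B/d = (8.303 × 10^8) / (5.949 × 10^13) = 1.3957 × 10^-5 rad.
In arcseconds: 1.3957 × 10^-5 × 206265 = 2.8788″.

2.88 arcsec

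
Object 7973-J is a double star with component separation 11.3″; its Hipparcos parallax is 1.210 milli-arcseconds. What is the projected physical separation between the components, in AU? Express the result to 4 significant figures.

9339 AU

d = 1/p = 1/0.001210″ = 826.45 pc.
At distance d (pc), an angle of θ arcsec spans θ·d AU: s = 11.3 × 826.45 = 9338.9 AU.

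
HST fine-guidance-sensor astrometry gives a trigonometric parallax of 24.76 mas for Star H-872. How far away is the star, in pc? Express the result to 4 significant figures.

40.39 pc

p = 24.76 mas = 0.02476 arcsec.
d = 1/p = 1/0.02476 = 40.388 pc.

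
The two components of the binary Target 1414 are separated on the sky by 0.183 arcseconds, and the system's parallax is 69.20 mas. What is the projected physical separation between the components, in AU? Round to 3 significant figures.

d = 1/p = 1/0.06920″ = 14.451 pc.
At distance d (pc), an angle of θ arcsec spans θ·d AU: s = 0.183 × 14.451 = 2.6445 AU.

2.64 AU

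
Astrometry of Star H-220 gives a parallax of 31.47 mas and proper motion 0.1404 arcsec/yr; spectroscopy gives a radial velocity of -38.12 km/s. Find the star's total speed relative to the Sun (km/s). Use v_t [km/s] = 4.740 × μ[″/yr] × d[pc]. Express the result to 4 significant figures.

d = 1/p = 1/0.03147″ = 31.776 pc.
v_t = 4.740 μ d = 4.740 × 0.1404 × 31.776 = 21.147 km/s.
v = √(v_r² + v_t²) = √((-38.12)² + 21.147²) = √1900.33 = 43.593 km/s.

43.59 km/s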